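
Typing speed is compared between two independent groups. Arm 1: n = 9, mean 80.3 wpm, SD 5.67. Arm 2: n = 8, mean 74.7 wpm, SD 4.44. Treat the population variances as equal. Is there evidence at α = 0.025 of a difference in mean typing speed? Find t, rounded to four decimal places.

2.2453

Let group 1 = arm 1, group 2 = arm 2. H0: μ_1 = μ_2; H1: μ_1 ≠ μ_2 (two-sample pooled-variance t-test, two-sided).
s_p² = [(9−1)·5.67² + (8−1)·4.44²]/(9+8−2) = 26.3458
t = (80.3 − 74.7)/√[26.3458·(1/9 + 1/8)] = 2.2453
df = n₁ + n₂ − 2 = 15
Two-sided p-value ≈ 0.0402
Since p ≈ 0.0402 > α = 0.025, fail to reject H0; the data do not provide sufficient evidence against H0.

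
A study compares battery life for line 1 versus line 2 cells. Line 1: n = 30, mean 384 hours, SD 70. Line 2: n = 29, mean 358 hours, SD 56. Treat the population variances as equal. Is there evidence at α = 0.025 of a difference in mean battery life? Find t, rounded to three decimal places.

Let group 1 = line 1, group 2 = line 2. H0: μ_1 = μ_2; H1: μ_1 ≠ μ_2 (two-sample pooled-variance t-test, two-sided).
s_p² = [(30−1)·70² + (29−1)·56²]/(30+29−2) = 4033.47
t = (384 − 358)/√[4033.47·(1/30 + 1/29)] = 1.572
df = n₁ + n₂ − 2 = 57
Two-sided p-value ≈ 0.1215
Since p ≈ 0.1215 > α = 0.025, fail to reject H0; the data do not provide sufficient evidence against H0.

1.572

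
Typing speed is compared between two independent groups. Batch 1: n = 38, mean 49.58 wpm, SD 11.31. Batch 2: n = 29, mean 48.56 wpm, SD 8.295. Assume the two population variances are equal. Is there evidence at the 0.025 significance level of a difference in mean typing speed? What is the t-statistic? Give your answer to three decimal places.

0.409

Let group 1 = batch 1, group 2 = batch 2. H0: μ_1 = μ_2; H1: μ_1 ≠ μ_2 (two-sample pooled-variance t-test, two-sided).
s_p² = [(38−1)·11.31² + (29−1)·8.295²]/(38+29−2) = 102.454
t = (49.58 − 48.56)/√[102.454·(1/38 + 1/29)] = 0.409
df = n₁ + n₂ − 2 = 65
Two-sided p-value ≈ 0.6841
Since p ≈ 0.6841 > α = 0.025, fail to reject H0; the evidence is not statistically significant.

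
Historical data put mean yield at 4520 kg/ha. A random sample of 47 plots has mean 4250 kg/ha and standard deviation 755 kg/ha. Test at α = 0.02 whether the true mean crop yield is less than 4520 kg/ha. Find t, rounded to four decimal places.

-2.4517

H0: μ = 4520; H1: μ < 4520 (one-sample t-test, left-tailed).
t = (x̄ − μ₀)/(s/√n) = (4250 − 4520)/(755/√47) = -2.4517
df = n − 1 = 46
p-value = P(T ≤ -2.4517) ≈ 0.009
Since p ≈ 0.009 < α = 0.02, reject H0; the data support H1.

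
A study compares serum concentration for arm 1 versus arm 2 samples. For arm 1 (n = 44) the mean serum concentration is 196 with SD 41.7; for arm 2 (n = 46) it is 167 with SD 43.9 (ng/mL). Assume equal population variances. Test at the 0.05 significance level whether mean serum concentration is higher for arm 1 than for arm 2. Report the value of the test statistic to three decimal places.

Let group 1 = arm 1, group 2 = arm 2. H0: μ_1 = μ_2; H1: μ_1 > μ_2 (two-sample pooled-variance t-test, right-tailed).
s_p² = [(44−1)·41.7² + (46−1)·43.9²]/(44+46−2) = 1835.19
t = (196 − 167)/√[1835.19·(1/44 + 1/46)] = 3.210
df = n₁ + n₂ − 2 = 88
p-value = P(T ≥ 3.210) ≈ 0.001
Since p ≈ 0.001 < α = 0.05, reject H0; the data support H1.

3.210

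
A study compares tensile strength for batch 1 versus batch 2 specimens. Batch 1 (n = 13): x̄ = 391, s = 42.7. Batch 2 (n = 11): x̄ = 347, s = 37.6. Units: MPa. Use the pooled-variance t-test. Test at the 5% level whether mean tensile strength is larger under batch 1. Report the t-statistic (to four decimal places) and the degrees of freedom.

Let group 1 = batch 1, group 2 = batch 2. H0: μ_1 = μ_2; H1: μ_1 > μ_2 (two-sample pooled-variance t-test, right-tailed).
s_p² = [(13−1)·42.7² + (11−1)·37.6²]/(13+11−2) = 1637.14
t = (391 − 347)/√[1637.14·(1/13 + 1/11)] = 2.6544
df = n₁ + n₂ − 2 = 22
p-value = P(T ≥ 2.6544) ≈ 0.007
Since p ≈ 0.007 < α = 0.05, reject H0; the data support H1.

t = 2.6544, df = 22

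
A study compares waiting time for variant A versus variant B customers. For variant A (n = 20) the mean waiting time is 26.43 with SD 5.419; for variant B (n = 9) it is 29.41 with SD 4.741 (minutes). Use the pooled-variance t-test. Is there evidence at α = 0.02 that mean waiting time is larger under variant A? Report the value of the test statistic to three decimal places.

-1.420

Let group 1 = variant A, group 2 = variant B. H0: μ_1 = μ_2; H1: μ_1 > μ_2 (two-sample pooled-variance t-test, right-tailed).
s_p² = [(20−1)·5.419² + (9−1)·4.741²]/(20+9−2) = 27.3245
t = (26.43 − 29.41)/√[27.3245·(1/20 + 1/9)] = -1.420
df = n₁ + n₂ − 2 = 27
p-value = P(T ≥ -1.420) ≈ 0.9165
Since p ≈ 0.9165 > α = 0.02, fail to reject H0; the data do not provide sufficient evidence against H0.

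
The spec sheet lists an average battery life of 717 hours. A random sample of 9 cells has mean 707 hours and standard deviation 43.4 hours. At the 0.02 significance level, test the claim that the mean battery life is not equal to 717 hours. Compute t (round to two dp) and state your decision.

t = -0.69; fail to reject H0

H0: μ = 717; H1: μ ≠ 717 (one-sample t-test, two-sided).
t = (x̄ − μ₀)/(s/√n) = (707 − 717)/(43.4/√9) = -0.69
df = n − 1 = 8
Two-sided p-value ≈ 0.509
Since p ≈ 0.509 > α = 0.02, fail to reject H0; the data do not provide sufficient evidence against H0.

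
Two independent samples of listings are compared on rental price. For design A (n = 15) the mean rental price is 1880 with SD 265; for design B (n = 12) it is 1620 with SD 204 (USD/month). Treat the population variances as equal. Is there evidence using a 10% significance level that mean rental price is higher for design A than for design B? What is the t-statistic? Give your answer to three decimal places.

2.796

Let group 1 = design A, group 2 = design B. H0: μ_1 = μ_2; H1: μ_1 > μ_2 (two-sample pooled-variance t-test, right-tailed).
s_p² = [(15−1)·265² + (12−1)·204²]/(15+12−2) = 57637
t = (1880 − 1620)/√[57637·(1/15 + 1/12)] = 2.796
df = n₁ + n₂ − 2 = 25
p-value = P(T ≥ 2.796) ≈ 0.0049
Since p ≈ 0.0049 < α = 0.1, reject H0; the data support H1.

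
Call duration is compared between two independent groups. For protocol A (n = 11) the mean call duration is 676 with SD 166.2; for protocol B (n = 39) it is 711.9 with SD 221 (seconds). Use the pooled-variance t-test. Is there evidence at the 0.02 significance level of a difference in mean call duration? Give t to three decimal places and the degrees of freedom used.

Let group 1 = protocol A, group 2 = protocol B. H0: μ_1 = μ_2; H1: μ_1 ≠ μ_2 (two-sample pooled-variance t-test, two-sided).
s_p² = [(11−1)·166.2² + (39−1)·221²]/(11+39−2) = 44420.5
t = (676 − 711.9)/√[44420.5·(1/11 + 1/39)] = -0.499
df = n₁ + n₂ − 2 = 48
Two-sided p-value ≈ 0.620
Since p ≈ 0.620 > α = 0.02, fail to reject H0; the data do not provide sufficient evidence against H0.

t = -0.499, df = 48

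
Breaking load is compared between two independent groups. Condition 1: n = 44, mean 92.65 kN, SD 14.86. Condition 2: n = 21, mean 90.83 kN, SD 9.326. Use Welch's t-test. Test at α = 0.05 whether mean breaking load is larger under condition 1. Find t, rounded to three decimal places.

Let group 1 = condition 1, group 2 = condition 2. H0: μ_1 = μ_2; H1: μ_1 > μ_2 (Welch's two-sample t-test, right-tailed).
t = (x̄_1 − x̄_2)/√(s_1²/n_1 + s_2²/n_2) = (92.65 − 90.83)/√(14.86²/44 + 9.326²/21) = 0.601
Welch–Satterthwaite df ≈ 58.13
p-value = P(T ≥ 0.601) ≈ 0.2750
Since p ≈ 0.2750 > α = 0.05, fail to reject H0; the data do not provide sufficient evidence against H0.

0.601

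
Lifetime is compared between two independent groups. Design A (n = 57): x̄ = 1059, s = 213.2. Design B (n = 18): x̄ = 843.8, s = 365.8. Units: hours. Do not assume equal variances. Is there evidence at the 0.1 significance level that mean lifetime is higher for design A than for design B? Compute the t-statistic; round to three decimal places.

2.372

Let group 1 = design A, group 2 = design B. H0: μ_1 = μ_2; H1: μ_1 > μ_2 (Welch's two-sample t-test, right-tailed).
t = (x̄_1 − x̄_2)/√(s_1²/n_1 + s_2²/n_2) = (1059 − 843.8)/√(213.2²/57 + 365.8²/18) = 2.372
Welch–Satterthwaite df ≈ 20.77
p-value = P(T ≥ 2.372) ≈ 0.014
Since p ≈ 0.014 < α = 0.1, reject H0; the data support H1.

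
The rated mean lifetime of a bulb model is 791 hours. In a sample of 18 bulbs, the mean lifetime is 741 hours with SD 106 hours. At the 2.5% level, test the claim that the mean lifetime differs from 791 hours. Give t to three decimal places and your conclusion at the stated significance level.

H0: μ = 791; H1: μ ≠ 791 (one-sample t-test, two-sided).
t = (x̄ − μ₀)/(s/√n) = (741 − 791)/(106/√18) = -2.001
df = n − 1 = 17
Two-sided p-value ≈ 0.0616
Since p ≈ 0.0616 > α = 0.025, fail to reject H0; the data do not provide sufficient evidence against H0.

t = -2.001; fail to reject H0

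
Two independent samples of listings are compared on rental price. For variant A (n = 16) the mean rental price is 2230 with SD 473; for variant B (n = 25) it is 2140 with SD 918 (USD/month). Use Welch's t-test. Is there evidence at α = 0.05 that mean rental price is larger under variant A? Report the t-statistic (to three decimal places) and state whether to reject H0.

Let group 1 = variant A, group 2 = variant B. H0: μ_1 = μ_2; H1: μ_1 > μ_2 (Welch's two-sample t-test, right-tailed).
t = (x̄_1 − x̄_2)/√(s_1²/n_1 + s_2²/n_2) = (2230 − 2140)/√(473²/16 + 918²/25) = 0.412
Welch–Satterthwaite df ≈ 37.67
p-value = P(T ≥ 0.412) ≈ 0.341
Since p ≈ 0.341 > α = 0.05, fail to reject H0; the evidence is not statistically significant.

t = 0.412; fail to reject H0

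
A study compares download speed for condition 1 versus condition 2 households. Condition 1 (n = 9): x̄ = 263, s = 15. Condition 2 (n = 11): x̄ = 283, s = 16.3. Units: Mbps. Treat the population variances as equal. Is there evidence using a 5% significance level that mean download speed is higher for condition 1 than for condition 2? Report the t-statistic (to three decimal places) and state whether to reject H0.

Let group 1 = condition 1, group 2 = condition 2. H0: μ_1 = μ_2; H1: μ_1 > μ_2 (two-sample pooled-variance t-test, right-tailed).
s_p² = [(9−1)·15² + (11−1)·16.3²]/(9+11−2) = 247.606
t = (263 − 283)/√[247.606·(1/9 + 1/11)] = -2.828
df = n₁ + n₂ − 2 = 18
p-value = P(T ≥ -2.828) ≈ 0.994
Since p ≈ 0.994 > α = 0.05, fail to reject H0; the data do not provide sufficient evidence against H0.

t = -2.828; fail to reject H0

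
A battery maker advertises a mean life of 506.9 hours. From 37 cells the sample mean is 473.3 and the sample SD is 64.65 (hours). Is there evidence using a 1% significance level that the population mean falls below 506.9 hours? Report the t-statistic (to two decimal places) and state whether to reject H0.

t = -3.16; reject H0

H0: μ = 506.9; H1: μ < 506.9 (one-sample t-test, left-tailed).
t = (x̄ − μ₀)/(s/√n) = (473.3 − 506.9)/(64.65/√37) = -3.16
df = n − 1 = 36
p-value = P(T ≤ -3.16) ≈ 0.0016
Since p ≈ 0.0016 < α = 0.01, reject H0; the evidence is statistically significant.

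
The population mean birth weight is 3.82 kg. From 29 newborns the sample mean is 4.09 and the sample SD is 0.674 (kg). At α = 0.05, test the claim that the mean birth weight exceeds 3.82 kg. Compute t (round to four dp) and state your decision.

t = 2.1573; reject H0

H0: μ = 3.82; H1: μ > 3.82 (one-sample t-test, right-tailed).
t = (x̄ − μ₀)/(s/√n) = (4.09 − 3.82)/(0.674/√29) = 2.1573
df = n − 1 = 28
p-value = P(T ≥ 2.1573) ≈ 0.020
Since p ≈ 0.020 < α = 0.05, reject H0; the evidence is statistically significant.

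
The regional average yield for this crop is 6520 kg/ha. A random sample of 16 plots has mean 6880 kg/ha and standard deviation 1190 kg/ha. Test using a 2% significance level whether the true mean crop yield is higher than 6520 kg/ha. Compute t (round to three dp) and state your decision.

H0: μ = 6520; H1: μ > 6520 (one-sample t-test, right-tailed).
t = (x̄ − μ₀)/(s/√n) = (6880 − 6520)/(1190/√16) = 1.210
df = n − 1 = 15
p-value = P(T ≥ 1.210) ≈ 0.1225
Since p ≈ 0.1225 > α = 0.02, fail to reject H0; the data do not provide sufficient evidence against H0.

t = 1.210; fail to reject H0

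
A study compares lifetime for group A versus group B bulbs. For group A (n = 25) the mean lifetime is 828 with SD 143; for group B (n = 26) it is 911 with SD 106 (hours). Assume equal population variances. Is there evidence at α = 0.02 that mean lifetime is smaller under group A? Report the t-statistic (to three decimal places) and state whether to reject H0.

t = -2.361; reject H0

Let group 1 = group A, group 2 = group B. H0: μ_1 = μ_2; H1: μ_1 < μ_2 (two-sample pooled-variance t-test, left-tailed).
s_p² = [(25−1)·143² + (26−1)·106²]/(25+26−2) = 15748.5
t = (828 − 911)/√[15748.5·(1/25 + 1/26)] = -2.361
df = n₁ + n₂ − 2 = 49
p-value = P(T ≤ -2.361) ≈ 0.011
Since p ≈ 0.011 < α = 0.02, reject H0; the data support H1.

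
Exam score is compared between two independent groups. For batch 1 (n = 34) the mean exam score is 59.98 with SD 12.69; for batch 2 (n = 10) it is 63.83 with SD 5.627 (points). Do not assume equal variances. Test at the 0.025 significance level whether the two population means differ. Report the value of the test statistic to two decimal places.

Let group 1 = batch 1, group 2 = batch 2. H0: μ_1 = μ_2; H1: μ_1 ≠ μ_2 (Welch's two-sample t-test, two-sided).
t = (x̄_1 − x̄_2)/√(s_1²/n_1 + s_2²/n_2) = (59.98 − 63.83)/√(12.69²/34 + 5.627²/10) = -1.37
Welch–Satterthwaite df ≈ 34.82
Two-sided p-value ≈ 0.180
Since p ≈ 0.180 > α = 0.025, fail to reject H0; the data do not provide sufficient evidence against H0.

-1.37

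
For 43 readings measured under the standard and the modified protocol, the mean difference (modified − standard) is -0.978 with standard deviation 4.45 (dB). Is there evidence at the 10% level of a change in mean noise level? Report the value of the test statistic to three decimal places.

H0: μ_d = 0; H1: μ_d ≠ 0 (paired t-test on the differences, two-sided).
t = d̄/(s_d/√n) = -0.978/(4.45/√43) = -1.441
df = n − 1 = 42
Two-sided p-value ≈ 0.157
Since p ≈ 0.157 > α = 0.1, fail to reject H0; the evidence is not statistically significant.

-1.441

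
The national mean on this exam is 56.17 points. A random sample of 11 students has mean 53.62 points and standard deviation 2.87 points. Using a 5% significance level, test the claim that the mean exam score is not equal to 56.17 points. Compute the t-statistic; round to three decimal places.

-2.947

H0: μ = 56.17; H1: μ ≠ 56.17 (one-sample t-test, two-sided).
t = (x̄ − μ₀)/(s/√n) = (53.62 − 56.17)/(2.87/√11) = -2.947
df = n − 1 = 10
Two-sided p-value ≈ 0.015
Since p ≈ 0.015 < α = 0.05, reject H0; the data support H1.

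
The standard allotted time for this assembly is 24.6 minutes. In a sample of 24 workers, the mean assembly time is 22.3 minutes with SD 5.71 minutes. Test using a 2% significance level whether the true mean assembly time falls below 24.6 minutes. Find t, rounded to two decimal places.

H0: μ = 24.6; H1: μ < 24.6 (one-sample t-test, left-tailed).
t = (x̄ − μ₀)/(s/√n) = (22.3 − 24.6)/(5.71/√24) = -1.97
df = n − 1 = 23
p-value = P(T ≤ -1.97) ≈ 0.0303
Since p ≈ 0.0303 > α = 0.02, fail to reject H0; the evidence is not statistically significant.

-1.97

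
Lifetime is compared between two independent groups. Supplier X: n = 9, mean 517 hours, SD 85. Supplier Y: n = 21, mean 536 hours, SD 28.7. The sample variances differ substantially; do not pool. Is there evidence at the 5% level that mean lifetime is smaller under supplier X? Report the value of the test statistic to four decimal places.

-0.6548

Let group 1 = supplier X, group 2 = supplier Y. H0: μ_1 = μ_2; H1: μ_1 < μ_2 (Welch's two-sample t-test, left-tailed).
t = (x̄_1 − x̄_2)/√(s_1²/n_1 + s_2²/n_2) = (517 − 536)/√(85²/9 + 28.7²/21) = -0.6548
Welch–Satterthwaite df ≈ 8.79
p-value = P(T ≤ -0.6548) ≈ 0.2647
Since p ≈ 0.2647 > α = 0.05, fail to reject H0; the evidence is not statistically significant.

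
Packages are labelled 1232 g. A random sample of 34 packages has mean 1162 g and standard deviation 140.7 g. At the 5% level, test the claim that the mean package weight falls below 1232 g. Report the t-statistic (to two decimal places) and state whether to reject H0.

t = -2.90; reject H0

H0: μ = 1232; H1: μ < 1232 (one-sample t-test, left-tailed).
t = (x̄ − μ₀)/(s/√n) = (1162 − 1232)/(140.7/√34) = -2.90
df = n − 1 = 33
p-value = P(T ≤ -2.90) ≈ 0.0033
Since p ≈ 0.0033 < α = 0.05, reject H0; the evidence is statistically significant.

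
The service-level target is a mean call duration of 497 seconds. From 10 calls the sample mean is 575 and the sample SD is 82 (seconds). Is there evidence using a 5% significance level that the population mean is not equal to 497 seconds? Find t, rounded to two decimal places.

3.01

H0: μ = 497; H1: μ ≠ 497 (one-sample t-test, two-sided).
t = (x̄ − μ₀)/(s/√n) = (575 − 497)/(82/√10) = 3.01
df = n − 1 = 9
Two-sided p-value ≈ 0.0148
Since p ≈ 0.0148 < α = 0.05, reject H0; the data support H1.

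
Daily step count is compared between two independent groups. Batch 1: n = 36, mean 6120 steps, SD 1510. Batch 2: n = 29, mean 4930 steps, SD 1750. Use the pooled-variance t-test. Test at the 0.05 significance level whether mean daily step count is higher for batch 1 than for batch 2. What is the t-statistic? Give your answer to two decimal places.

Let group 1 = batch 1, group 2 = batch 2. H0: μ_1 = μ_2; H1: μ_1 > μ_2 (two-sample pooled-variance t-test, right-tailed).
s_p² = [(36−1)·1510² + (29−1)·1750²]/(36+29−2) = 2627830
t = (6120 − 4930)/√[2627830·(1/36 + 1/29)] = 2.94
df = n₁ + n₂ − 2 = 63
p-value = P(T ≥ 2.94) ≈ 0.002
Since p ≈ 0.002 < α = 0.05, reject H0; the data support H1.

2.94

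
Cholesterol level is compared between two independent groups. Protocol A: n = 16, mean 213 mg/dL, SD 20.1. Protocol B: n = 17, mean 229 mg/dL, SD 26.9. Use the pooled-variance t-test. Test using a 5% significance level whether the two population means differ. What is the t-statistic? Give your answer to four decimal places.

Let group 1 = protocol A, group 2 = protocol B. H0: μ_1 = μ_2; H1: μ_1 ≠ μ_2 (two-sample pooled-variance t-test, two-sided).
s_p² = [(16−1)·20.1² + (17−1)·26.9²]/(16+17−2) = 568.965
t = (213 − 229)/√[568.965·(1/16 + 1/17)] = -1.9258
df = n₁ + n₂ − 2 = 31
Two-sided p-value ≈ 0.063
Since p ≈ 0.063 > α = 0.05, fail to reject H0; the data do not provide sufficient evidence against H0.

-1.9258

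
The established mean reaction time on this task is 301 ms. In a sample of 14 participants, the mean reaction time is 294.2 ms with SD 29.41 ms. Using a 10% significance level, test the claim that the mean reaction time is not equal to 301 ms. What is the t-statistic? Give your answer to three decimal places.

-0.865

H0: μ = 301; H1: μ ≠ 301 (one-sample t-test, two-sided).
t = (x̄ − μ₀)/(s/√n) = (294.2 − 301)/(29.41/√14) = -0.865
df = n − 1 = 13
Two-sided p-value ≈ 0.403
Since p ≈ 0.403 > α = 0.1, fail to reject H0; the evidence is not statistically significant.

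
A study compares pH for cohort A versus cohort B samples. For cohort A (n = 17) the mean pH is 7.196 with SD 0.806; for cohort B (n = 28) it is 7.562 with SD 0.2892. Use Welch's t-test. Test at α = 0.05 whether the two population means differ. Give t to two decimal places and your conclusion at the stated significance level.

Let group 1 = cohort A, group 2 = cohort B. H0: μ_1 = μ_2; H1: μ_1 ≠ μ_2 (Welch's two-sample t-test, two-sided).
t = (x̄_1 − x̄_2)/√(s_1²/n_1 + s_2²/n_2) = (7.196 − 7.562)/√(0.806²/17 + 0.2892²/28) = -1.80
Welch–Satterthwaite df ≈ 18.53
Two-sided p-value ≈ 0.0877
Since p ≈ 0.0877 > α = 0.05, fail to reject H0; the evidence is not statistically significant.

t = -1.80; fail to reject H0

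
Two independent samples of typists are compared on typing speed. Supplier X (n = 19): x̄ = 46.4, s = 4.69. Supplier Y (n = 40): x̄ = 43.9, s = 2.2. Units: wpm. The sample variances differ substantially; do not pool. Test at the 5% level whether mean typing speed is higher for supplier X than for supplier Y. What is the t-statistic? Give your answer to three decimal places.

2.211

Let group 1 = supplier X, group 2 = supplier Y. H0: μ_1 = μ_2; H1: μ_1 > μ_2 (Welch's two-sample t-test, right-tailed).
t = (x̄_1 − x̄_2)/√(s_1²/n_1 + s_2²/n_2) = (46.4 − 43.9)/√(4.69²/19 + 2.2²/40) = 2.211
Welch–Satterthwaite df ≈ 21.85
p-value = P(T ≥ 2.211) ≈ 0.019
Since p ≈ 0.019 < α = 0.05, reject H0; the data support H1.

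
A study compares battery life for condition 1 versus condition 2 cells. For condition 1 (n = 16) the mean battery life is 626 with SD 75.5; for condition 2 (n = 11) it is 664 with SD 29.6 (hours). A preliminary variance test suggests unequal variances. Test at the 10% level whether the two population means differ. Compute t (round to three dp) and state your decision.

Let group 1 = condition 1, group 2 = condition 2. H0: μ_1 = μ_2; H1: μ_1 ≠ μ_2 (Welch's two-sample t-test, two-sided).
t = (x̄_1 − x̄_2)/√(s_1²/n_1 + s_2²/n_2) = (626 − 664)/√(75.5²/16 + 29.6²/11) = -1.820
Welch–Satterthwaite df ≈ 20.89
Two-sided p-value ≈ 0.0831
Since p ≈ 0.0831 < α = 0.1, reject H0; the evidence is statistically significant.

t = -1.820; reject H0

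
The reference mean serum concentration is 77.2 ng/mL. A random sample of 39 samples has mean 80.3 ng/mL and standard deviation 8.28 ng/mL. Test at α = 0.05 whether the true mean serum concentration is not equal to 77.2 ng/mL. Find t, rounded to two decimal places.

2.34

H0: μ = 77.2; H1: μ ≠ 77.2 (one-sample t-test, two-sided).
t = (x̄ − μ₀)/(s/√n) = (80.3 − 77.2)/(8.28/√39) = 2.34
df = n − 1 = 38
Two-sided p-value ≈ 0.025
Since p ≈ 0.025 < α = 0.05, reject H0; the data support H1.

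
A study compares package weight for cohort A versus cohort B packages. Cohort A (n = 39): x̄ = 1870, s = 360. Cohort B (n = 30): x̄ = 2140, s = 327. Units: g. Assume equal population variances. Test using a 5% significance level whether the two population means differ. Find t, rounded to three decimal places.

-3.212

Let group 1 = cohort A, group 2 = cohort B. H0: μ_1 = μ_2; H1: μ_1 ≠ μ_2 (two-sample pooled-variance t-test, two-sided).
s_p² = [(39−1)·360² + (30−1)·327²]/(39+30−2) = 119787
t = (1870 − 2140)/√[119787·(1/39 + 1/30)] = -3.212
df = n₁ + n₂ − 2 = 67
Two-sided p-value ≈ 0.0020
Since p ≈ 0.0020 < α = 0.05, reject H0; the data support H1.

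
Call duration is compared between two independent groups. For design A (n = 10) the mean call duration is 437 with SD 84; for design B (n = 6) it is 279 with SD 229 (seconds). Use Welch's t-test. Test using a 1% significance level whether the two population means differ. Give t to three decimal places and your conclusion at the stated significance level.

t = 1.626; fail to reject H0

Let group 1 = design A, group 2 = design B. H0: μ_1 = μ_2; H1: μ_1 ≠ μ_2 (Welch's two-sample t-test, two-sided).
t = (x̄_1 − x̄_2)/√(s_1²/n_1 + s_2²/n_2) = (437 − 279)/√(84²/10 + 229²/6) = 1.626
Welch–Satterthwaite df ≈ 5.82
Two-sided p-value ≈ 0.1567
Since p ≈ 0.1567 > α = 0.01, fail to reject H0; the data do not provide sufficient evidence against H0.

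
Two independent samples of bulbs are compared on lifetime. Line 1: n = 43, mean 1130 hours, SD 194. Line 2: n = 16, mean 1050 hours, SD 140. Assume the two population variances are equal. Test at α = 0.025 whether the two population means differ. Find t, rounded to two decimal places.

Let group 1 = line 1, group 2 = line 2. H0: μ_1 = μ_2; H1: μ_1 ≠ μ_2 (two-sample pooled-variance t-test, two-sided).
s_p² = [(43−1)·194² + (16−1)·140²]/(43+16−2) = 32889.7
t = (1130 − 1050)/√[32889.7·(1/43 + 1/16)] = 1.51
df = n₁ + n₂ − 2 = 57
Two-sided p-value ≈ 0.137
Since p ≈ 0.137 > α = 0.025, fail to reject H0; the data do not provide sufficient evidence against H0.

1.51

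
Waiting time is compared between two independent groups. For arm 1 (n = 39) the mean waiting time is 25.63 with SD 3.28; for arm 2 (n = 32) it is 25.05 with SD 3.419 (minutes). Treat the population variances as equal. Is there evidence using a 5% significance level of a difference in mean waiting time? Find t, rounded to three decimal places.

Let group 1 = arm 1, group 2 = arm 2. H0: μ_1 = μ_2; H1: μ_1 ≠ μ_2 (two-sample pooled-variance t-test, two-sided).
s_p² = [(39−1)·3.28² + (32−1)·3.419²]/(39+32−2) = 11.1767
t = (25.63 − 25.05)/√[11.1767·(1/39 + 1/32)] = 0.727
df = n₁ + n₂ − 2 = 69
Two-sided p-value ≈ 0.4695
Since p ≈ 0.4695 > α = 0.05, fail to reject H0; the data do not provide sufficient evidence against H0.

0.727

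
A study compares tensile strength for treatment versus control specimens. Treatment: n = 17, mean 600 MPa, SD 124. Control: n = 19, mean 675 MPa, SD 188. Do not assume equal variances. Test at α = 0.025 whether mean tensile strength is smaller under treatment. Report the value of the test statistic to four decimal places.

Let group 1 = treatment, group 2 = control. H0: μ_1 = μ_2; H1: μ_1 < μ_2 (Welch's two-sample t-test, left-tailed).
t = (x̄_1 − x̄_2)/√(s_1²/n_1 + s_2²/n_2) = (600 − 675)/√(124²/17 + 188²/19) = -1.4264
Welch–Satterthwaite df ≈ 31.41
p-value = P(T ≤ -1.4264) ≈ 0.082
Since p ≈ 0.082 > α = 0.025, fail to reject H0; the data do not provide sufficient evidence against H0.

-1.4264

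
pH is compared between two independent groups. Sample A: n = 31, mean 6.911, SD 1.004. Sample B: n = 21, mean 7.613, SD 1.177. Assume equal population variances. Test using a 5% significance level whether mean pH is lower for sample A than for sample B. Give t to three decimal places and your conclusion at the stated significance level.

Let group 1 = sample A, group 2 = sample B. H0: μ_1 = μ_2; H1: μ_1 < μ_2 (two-sample pooled-variance t-test, left-tailed).
s_p² = [(31−1)·1.004² + (21−1)·1.177²]/(31+21−2) = 1.15894
t = (6.911 − 7.613)/√[1.15894·(1/31 + 1/21)] = -2.307
df = n₁ + n₂ − 2 = 50
p-value = P(T ≤ -2.307) ≈ 0.013
Since p ≈ 0.013 < α = 0.05, reject H0; the data support H1.

t = -2.307; reject H0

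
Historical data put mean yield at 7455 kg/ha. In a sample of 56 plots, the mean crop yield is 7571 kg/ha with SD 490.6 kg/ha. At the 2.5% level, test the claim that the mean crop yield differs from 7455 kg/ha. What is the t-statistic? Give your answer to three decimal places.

H0: μ = 7455; H1: μ ≠ 7455 (one-sample t-test, two-sided).
t = (x̄ − μ₀)/(s/√n) = (7571 − 7455)/(490.6/√56) = 1.769
df = n − 1 = 55
Two-sided p-value ≈ 0.0824
Since p ≈ 0.0824 > α = 0.025, fail to reject H0; the evidence is not statistically significant.

1.769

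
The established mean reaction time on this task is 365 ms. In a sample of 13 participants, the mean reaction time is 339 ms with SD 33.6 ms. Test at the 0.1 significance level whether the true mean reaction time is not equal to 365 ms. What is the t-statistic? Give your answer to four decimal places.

H0: μ = 365; H1: μ ≠ 365 (one-sample t-test, two-sided).
t = (x̄ − μ₀)/(s/√n) = (339 − 365)/(33.6/√13) = -2.7900
df = n − 1 = 12
Two-sided p-value ≈ 0.0163
Since p ≈ 0.0163 < α = 0.1, reject H0; the data support H1.

-2.7900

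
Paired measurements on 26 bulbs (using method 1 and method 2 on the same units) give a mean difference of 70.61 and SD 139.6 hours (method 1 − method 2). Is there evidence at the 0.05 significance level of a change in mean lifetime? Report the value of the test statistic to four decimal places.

H0: μ_d = 0; H1: μ_d ≠ 0 (paired t-test on the differences, two-sided).
t = d̄/(s_d/√n) = 70.61/(139.6/√26) = 2.5791
df = n − 1 = 25
Two-sided p-value ≈ 0.016
Since p ≈ 0.016 < α = 0.05, reject H0; the data support H1.

2.5791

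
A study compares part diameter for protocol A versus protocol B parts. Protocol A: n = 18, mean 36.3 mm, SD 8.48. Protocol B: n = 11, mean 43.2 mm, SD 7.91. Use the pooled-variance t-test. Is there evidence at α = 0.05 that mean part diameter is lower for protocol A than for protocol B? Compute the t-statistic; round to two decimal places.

Let group 1 = protocol A, group 2 = protocol B. H0: μ_1 = μ_2; H1: μ_1 < μ_2 (two-sample pooled-variance t-test, left-tailed).
s_p² = [(18−1)·8.48² + (11−1)·7.91²]/(18+11−2) = 68.4503
t = (36.3 − 43.2)/√[68.4503·(1/18 + 1/11)] = -2.18
df = n₁ + n₂ − 2 = 27
p-value = P(T ≤ -2.18) ≈ 0.019
Since p ≈ 0.019 < α = 0.05, reject H0; the data support H1.

-2.18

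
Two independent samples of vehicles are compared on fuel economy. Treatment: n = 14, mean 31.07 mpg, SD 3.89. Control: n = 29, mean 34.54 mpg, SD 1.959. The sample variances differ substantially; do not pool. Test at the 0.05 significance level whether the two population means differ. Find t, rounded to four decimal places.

Let group 1 = treatment, group 2 = control. H0: μ_1 = μ_2; H1: μ_1 ≠ μ_2 (Welch's two-sample t-test, two-sided).
t = (x̄_1 − x̄_2)/√(s_1²/n_1 + s_2²/n_2) = (31.07 − 34.54)/√(3.89²/14 + 1.959²/29) = -3.1504
Welch–Satterthwaite df ≈ 16.26
Two-sided p-value ≈ 0.0061
Since p ≈ 0.0061 < α = 0.05, reject H0; the evidence is statistically significant.

-3.1504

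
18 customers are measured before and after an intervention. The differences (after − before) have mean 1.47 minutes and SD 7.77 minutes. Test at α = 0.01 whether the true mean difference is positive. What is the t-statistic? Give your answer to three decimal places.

0.803

H0: μ_d = 0; H1: μ_d > 0 (paired t-test on the differences, right-tailed).
t = d̄/(s_d/√n) = 1.47/(7.77/√18) = 0.803
df = n − 1 = 17
p-value = P(T ≥ 0.803) ≈ 0.2166
Since p ≈ 0.2166 > α = 0.01, fail to reject H0; the evidence is not statistically significant.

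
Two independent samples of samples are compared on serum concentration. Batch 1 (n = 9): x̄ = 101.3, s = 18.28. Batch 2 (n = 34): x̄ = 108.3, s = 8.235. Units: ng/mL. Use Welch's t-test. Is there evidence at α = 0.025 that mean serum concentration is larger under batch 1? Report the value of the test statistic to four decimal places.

-1.1191

Let group 1 = batch 1, group 2 = batch 2. H0: μ_1 = μ_2; H1: μ_1 > μ_2 (Welch's two-sample t-test, right-tailed).
t = (x̄_1 − x̄_2)/√(s_1²/n_1 + s_2²/n_2) = (101.3 − 108.3)/√(18.28²/9 + 8.235²/34) = -1.1191
Welch–Satterthwaite df ≈ 8.88
p-value = P(T ≥ -1.1191) ≈ 0.8538
Since p ≈ 0.8538 > α = 0.025, fail to reject H0; the data do not provide sufficient evidence against H0.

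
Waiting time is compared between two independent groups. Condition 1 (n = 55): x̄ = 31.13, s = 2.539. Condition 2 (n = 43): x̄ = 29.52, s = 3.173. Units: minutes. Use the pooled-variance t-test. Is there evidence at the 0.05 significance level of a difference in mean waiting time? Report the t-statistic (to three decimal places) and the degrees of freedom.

t = 2.791, df = 96

Let group 1 = condition 1, group 2 = condition 2. H0: μ_1 = μ_2; H1: μ_1 ≠ μ_2 (two-sample pooled-variance t-test, two-sided).
s_p² = [(55−1)·2.539² + (43−1)·3.173²]/(55+43−2) = 8.03089
t = (31.13 − 29.52)/√[8.03089·(1/55 + 1/43)] = 2.791
df = n₁ + n₂ − 2 = 96
Two-sided p-value ≈ 0.0063
Since p ≈ 0.0063 < α = 0.05, reject H0; the evidence is statistically significant.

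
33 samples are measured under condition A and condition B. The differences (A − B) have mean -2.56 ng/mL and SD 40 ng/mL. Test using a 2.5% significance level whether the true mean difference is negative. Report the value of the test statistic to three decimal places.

-0.368

H0: μ_d = 0; H1: μ_d < 0 (paired t-test on the differences, left-tailed).
t = d̄/(s_d/√n) = -2.56/(40/√33) = -0.368
df = n − 1 = 32
p-value = P(T ≤ -0.368) ≈ 0.358
Since p ≈ 0.358 > α = 0.025, fail to reject H0; the evidence is not statistically significant.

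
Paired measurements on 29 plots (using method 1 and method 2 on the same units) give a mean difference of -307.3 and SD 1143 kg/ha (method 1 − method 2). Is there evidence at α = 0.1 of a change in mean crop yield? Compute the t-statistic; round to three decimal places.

H0: μ_d = 0; H1: μ_d ≠ 0 (paired t-test on the differences, two-sided).
t = d̄/(s_d/√n) = -307.3/(1143/√29) = -1.448
df = n − 1 = 28
Two-sided p-value ≈ 0.159
Since p ≈ 0.159 > α = 0.1, fail to reject H0; the data do not provide sufficient evidence against H0.

-1.448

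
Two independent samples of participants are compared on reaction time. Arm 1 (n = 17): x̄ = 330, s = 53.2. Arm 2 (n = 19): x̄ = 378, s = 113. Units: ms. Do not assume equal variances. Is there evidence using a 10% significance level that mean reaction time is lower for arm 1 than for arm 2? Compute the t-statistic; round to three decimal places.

Let group 1 = arm 1, group 2 = arm 2. H0: μ_1 = μ_2; H1: μ_1 < μ_2 (Welch's two-sample t-test, left-tailed).
t = (x̄_1 − x̄_2)/√(s_1²/n_1 + s_2²/n_2) = (330 − 378)/√(53.2²/17 + 113²/19) = -1.658
Welch–Satterthwaite df ≈ 26.21
p-value = P(T ≤ -1.658) ≈ 0.0547
Since p ≈ 0.0547 < α = 0.1, reject H0; the evidence is statistically significant.

-1.658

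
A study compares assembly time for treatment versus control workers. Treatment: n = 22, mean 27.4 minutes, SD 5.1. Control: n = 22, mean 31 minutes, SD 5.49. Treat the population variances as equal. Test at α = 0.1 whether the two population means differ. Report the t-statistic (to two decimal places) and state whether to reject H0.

t = -2.25; reject H0

Let group 1 = treatment, group 2 = control. H0: μ_1 = μ_2; H1: μ_1 ≠ μ_2 (two-sample pooled-variance t-test, two-sided).
s_p² = [(22−1)·5.1² + (22−1)·5.49²]/(22+22−2) = 28.0751
t = (27.4 − 31)/√[28.0751·(1/22 + 1/22)] = -2.25
df = n₁ + n₂ − 2 = 42
Two-sided p-value ≈ 0.0295
Since p ≈ 0.0295 < α = 0.1, reject H0; the evidence is statistically significant.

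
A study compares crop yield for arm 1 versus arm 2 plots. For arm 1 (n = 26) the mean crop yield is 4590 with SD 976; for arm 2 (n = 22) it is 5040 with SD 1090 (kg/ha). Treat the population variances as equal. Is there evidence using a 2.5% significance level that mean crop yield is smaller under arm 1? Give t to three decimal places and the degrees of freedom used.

Let group 1 = arm 1, group 2 = arm 2. H0: μ_1 = μ_2; H1: μ_1 < μ_2 (two-sample pooled-variance t-test, left-tailed).
s_p² = [(26−1)·976² + (22−1)·1090²]/(26+22−2) = 1060100
t = (4590 − 5040)/√[1060100·(1/26 + 1/22)] = -1.509
df = n₁ + n₂ − 2 = 46
p-value = P(T ≤ -1.509) ≈ 0.069
Since p ≈ 0.069 > α = 0.025, fail to reject H0; the data do not provide sufficient evidence against H0.

t = -1.509, df = 46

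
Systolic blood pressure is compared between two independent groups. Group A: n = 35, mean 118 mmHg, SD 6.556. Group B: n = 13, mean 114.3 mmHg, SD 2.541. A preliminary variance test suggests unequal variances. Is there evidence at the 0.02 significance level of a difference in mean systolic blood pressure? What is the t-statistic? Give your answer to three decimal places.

Let group 1 = group A, group 2 = group B. H0: μ_1 = μ_2; H1: μ_1 ≠ μ_2 (Welch's two-sample t-test, two-sided).
t = (x̄_1 − x̄_2)/√(s_1²/n_1 + s_2²/n_2) = (118 − 114.3)/√(6.556²/35 + 2.541²/13) = 2.817
Welch–Satterthwaite df ≈ 45.83
Two-sided p-value ≈ 0.0071
Since p ≈ 0.0071 < α = 0.02, reject H0; the evidence is statistically significant.

2.817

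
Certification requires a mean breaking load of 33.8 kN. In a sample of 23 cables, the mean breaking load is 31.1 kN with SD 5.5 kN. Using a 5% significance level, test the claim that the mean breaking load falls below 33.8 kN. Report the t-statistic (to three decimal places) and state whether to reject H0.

t = -2.354; reject H0

H0: μ = 33.8; H1: μ < 33.8 (one-sample t-test, left-tailed).
t = (x̄ − μ₀)/(s/√n) = (31.1 − 33.8)/(5.5/√23) = -2.354
df = n − 1 = 22
p-value = P(T ≤ -2.354) ≈ 0.0139
Since p ≈ 0.0139 < α = 0.05, reject H0; the evidence is statistically significant.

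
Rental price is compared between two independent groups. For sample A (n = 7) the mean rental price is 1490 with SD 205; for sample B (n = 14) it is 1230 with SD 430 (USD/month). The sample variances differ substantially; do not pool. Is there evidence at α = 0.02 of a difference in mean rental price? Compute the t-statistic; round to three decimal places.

Let group 1 = sample A, group 2 = sample B. H0: μ_1 = μ_2; H1: μ_1 ≠ μ_2 (Welch's two-sample t-test, two-sided).
t = (x̄_1 − x̄_2)/√(s_1²/n_1 + s_2²/n_2) = (1490 − 1230)/√(205²/7 + 430²/14) = 1.876
Welch–Satterthwaite df ≈ 19.00
Two-sided p-value ≈ 0.076
Since p ≈ 0.076 > α = 0.02, fail to reject H0; the data do not provide sufficient evidence against H0.

1.876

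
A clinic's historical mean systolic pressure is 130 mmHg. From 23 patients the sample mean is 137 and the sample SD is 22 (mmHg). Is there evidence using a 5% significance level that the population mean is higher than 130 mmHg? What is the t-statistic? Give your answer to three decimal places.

H0: μ = 130; H1: μ > 130 (one-sample t-test, right-tailed).
t = (x̄ − μ₀)/(s/√n) = (137 − 130)/(22/√23) = 1.526
df = n − 1 = 22
p-value = P(T ≥ 1.526) ≈ 0.0706
Since p ≈ 0.0706 > α = 0.05, fail to reject H0; the data do not provide sufficient evidence against H0.

1.526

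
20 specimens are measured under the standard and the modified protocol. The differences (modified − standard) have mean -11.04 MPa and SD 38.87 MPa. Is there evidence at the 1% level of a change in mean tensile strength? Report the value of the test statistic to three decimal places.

H0: μ_d = 0; H1: μ_d ≠ 0 (paired t-test on the differences, two-sided).
t = d̄/(s_d/√n) = -11.04/(38.87/√20) = -1.270
df = n − 1 = 19
Two-sided p-value ≈ 0.2194
Since p ≈ 0.2194 > α = 0.01, fail to reject H0; the data do not provide sufficient evidence against H0.

-1.270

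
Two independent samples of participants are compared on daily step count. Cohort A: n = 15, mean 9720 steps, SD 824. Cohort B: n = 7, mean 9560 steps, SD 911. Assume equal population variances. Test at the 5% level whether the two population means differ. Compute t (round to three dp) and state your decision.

Let group 1 = cohort A, group 2 = cohort B. H0: μ_1 = μ_2; H1: μ_1 ≠ μ_2 (two-sample pooled-variance t-test, two-sided).
s_p² = [(15−1)·824² + (7−1)·911²]/(15+7−2) = 724260
t = (9720 − 9560)/√[724260·(1/15 + 1/7)] = 0.411
df = n₁ + n₂ − 2 = 20
Two-sided p-value ≈ 0.686
Since p ≈ 0.686 > α = 0.05, fail to reject H0; the evidence is not statistically significant.

t = 0.411; fail to reject H0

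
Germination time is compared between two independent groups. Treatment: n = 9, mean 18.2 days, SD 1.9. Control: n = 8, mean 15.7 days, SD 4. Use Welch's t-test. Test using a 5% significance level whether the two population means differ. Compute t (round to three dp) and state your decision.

Let group 1 = treatment, group 2 = control. H0: μ_1 = μ_2; H1: μ_1 ≠ μ_2 (Welch's two-sample t-test, two-sided).
t = (x̄_1 − x̄_2)/√(s_1²/n_1 + s_2²/n_2) = (18.2 − 15.7)/√(1.9²/9 + 4²/8) = 1.613
Welch–Satterthwaite df ≈ 9.75
Two-sided p-value ≈ 0.1385
Since p ≈ 0.1385 > α = 0.05, fail to reject H0; the data do not provide sufficient evidence against H0.

t = 1.613; fail to reject H0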